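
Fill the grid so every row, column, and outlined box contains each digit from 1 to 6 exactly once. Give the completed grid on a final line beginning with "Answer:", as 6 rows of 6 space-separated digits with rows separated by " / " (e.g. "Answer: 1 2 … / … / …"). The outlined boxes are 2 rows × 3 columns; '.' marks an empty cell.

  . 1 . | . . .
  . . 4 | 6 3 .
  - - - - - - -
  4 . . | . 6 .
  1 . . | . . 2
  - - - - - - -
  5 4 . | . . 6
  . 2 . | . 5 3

Step 1. [r2c2∈{5}] nothing but 5 survives at r2c2. So r2c2=5.
Step 2. [r5c3∈{1,3}] row 5 places 3 nowhere but r5c3. So r5c3=3.
Step 3. [r1c6∈{4,5}] 4 has one home in col 6: r1c6, so r1c6=4.
Step 4. [r3c6∈{1,5}] across col 6, 5 lands solely at r3c6 ⇒ r3c6=5.
Step 5. [r1c5∈{2}] r1c5's peers cover all but 2 ⇒ r1c5=2.
Step 6. [r3c4∈{1,3}] 1 has one home in row 3: r3c4. So r3c4=1.
Step 7. [r1c3∈{6}] only 6 remains possible at r1c3, so r1c3=6.
Step 8. [r4c4∈{3,4}] in col 4, 3 fits only at r4c4 ⇒ r4c4=3.
Step 9. [r4c2∈{6}] r4c2 is down to just 6, so r4c2=6.
Step 10. [r1c1∈{3}] r1c1's peers cover all but 3, so r1c1=3.
Step 11. [r4c5∈{4}] only 4 remains possible at r4c5. So r4c5=4.
Step 12. [r6c4∈{4}] r6c4's peers cover all but 4 ⇒ r6c4=4.
Step 13. [r5c4∈{2}] r5c4's peers cover all but 2 ⇒ r5c4=2.
Step 14. [r1c4∈{5}] r1c4's peers cover all but 5, so r1c4=5.
Step 15. [r2c1∈{2}] r2c1 is down to just 2. So r2c1=2.
Step 16. [r6c1∈{6}] r6c1's peers cover all but 6, so r6c1=6.
Step 17. [r4c3∈{5}] r4c3 has the single candidate 5. So r4c3=5.
Step 18. [r6c3∈{1}] nothing but 1 survives at r6c3 ⇒ r6c3=1.
Step 19. [r2c6∈{1}] only 1 remains possible at r2c6 ⇒ r2c6=1.
Step 20. [r5c5∈{1}] r5c5 is down to just 1, so r5c5=1.
Step 21. [r3c2∈{3}] r3c2 is down to just 3, so r3c2=3.
Step 22. [r3c3∈{2}] nothing but 2 survives at r3c3, so r3c3=2.

Answer: 3 1 6 5 2 4 / 2 5 4 6 3 1 / 4 3 2 1 6 5 / 1 6 5 3 4 2 / 5 4 3 2 1 6 / 6 2 1 4 5 3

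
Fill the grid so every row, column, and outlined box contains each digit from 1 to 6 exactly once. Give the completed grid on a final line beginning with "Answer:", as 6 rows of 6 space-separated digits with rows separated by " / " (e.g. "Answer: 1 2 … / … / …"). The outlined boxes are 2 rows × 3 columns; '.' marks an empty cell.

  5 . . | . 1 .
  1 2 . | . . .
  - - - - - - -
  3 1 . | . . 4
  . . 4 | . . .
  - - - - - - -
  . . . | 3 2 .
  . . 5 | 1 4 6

Step 1. [r4c2∈{5,6}] 5 has one home in col 2: r4c2. So r4c2=5.
Step 2. [r1c2∈{3,4,6}] box 1 places 4 nowhere but r1c2 ⇒ r1c2=4.
Step 3. [r3c3∈{2,6}] in col 3, 2 fits only at r3c3, so r3c3=2.
Step 4. [r4c1∈{6}] only 6 remains possible at r4c1, so r4c1=6.
Step 5. [r4c5∈{3}] r4c5's peers cover all but 3 ⇒ r4c5=3.
Step 6. [r2c4∈{4,5,6}] row 2 places 4 nowhere but r2c4 ⇒ r2c4=4.
Step 7. [r4c4∈{2}] r4c4 is down to just 2. So r4c4=2.
Step 8. [r1c4∈{6}] r1c4 has the single candidate 6. So r1c4=6.
Step 9. [r2c5∈{5}] nothing but 5 survives at r2c5 ⇒ r2c5=5.
Step 10. [r2c3∈{3,6}] row 2 places 6 nowhere but r2c3. So r2c3=6.
Step 11. [r1c6∈{2,3}] r1c6 is the only open cell in row 1 admitting 2 ⇒ r1c6=2.
Step 12. [r3c5∈{6}] only 6 remains possible at r3c5 ⇒ r3c5=6.
Step 13. [r4c6∈{1}] r4c6 has the single candidate 1, so r4c6=1.
Step 14. [r2c6∈{3}] r2c6 is down to just 3. So r2c6=3.
Step 15. [r6c1∈{2}] r6c1 has the single candidate 2. So r6c1=2.
Step 16. [r5c2∈{6}] only 6 remains possible at r5c2 ⇒ r5c2=6.
Step 17. [r6c2∈{3}] only 3 remains possible at r6c2 ⇒ r6c2=3.
Step 18. [r1c3∈{3}] only 3 remains possible at r1c3 ⇒ r1c3=3.
Step 19. [r3c4∈{5}] r3c4's peers cover all but 5. So r3c4=5.
Step 20. [r5c6∈{5}] r5c6's peers cover all but 5, so r5c6=5.
Step 21. [r5c3∈{1}] r5c3 has the single candidate 1, so r5c3=1.
Step 22. [r5c1∈{4}] only 4 remains possible at r5c1 ⇒ r5c1=4.

Answer: 5 4 3 6 1 2 / 1 2 6 4 5 3 / 3 1 2 5 6 4 / 6 5 4 2 3 1 / 4 6 1 3 2 5 / 2 3 5 1 4 6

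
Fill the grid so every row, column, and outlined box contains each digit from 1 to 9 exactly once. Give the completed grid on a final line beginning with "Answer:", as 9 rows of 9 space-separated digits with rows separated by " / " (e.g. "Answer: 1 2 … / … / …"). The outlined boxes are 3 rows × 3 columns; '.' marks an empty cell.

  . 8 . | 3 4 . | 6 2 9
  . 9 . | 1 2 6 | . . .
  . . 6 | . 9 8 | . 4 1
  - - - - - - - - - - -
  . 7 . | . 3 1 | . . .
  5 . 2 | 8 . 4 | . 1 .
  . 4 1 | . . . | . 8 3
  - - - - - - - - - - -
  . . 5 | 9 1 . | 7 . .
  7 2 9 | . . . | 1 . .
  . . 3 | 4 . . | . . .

Step 1. [r7c2∈{6}] r7c2's peers cover all but 6 ⇒ r7c2=6.
Step 2. [r8c9∈{4,5,6,8}] row 8 places 4 nowhere but r8c9. So r8c9=4.
Step 3. [r6c6∈{2,5,7,9}] r6c6 is the only open cell in col 6 admitting 9 ⇒ r6c6=9.
Step 4. [r1c6∈{5,7}] r1c6 is the only open cell in row 1 admitting 5. So r1c6=5.
Step 5. [r4c1∈{6,8,9}] 9 has one home in col 1: r4c1, so r4c1=9.
Step 6. [r2c8∈{3,5,7}] in col 8, 7 fits only at r2c8. So r2c8=7.
Step 7. [r9c8∈{5,6,9}] in col 8, 9 fits only at r9c8 ⇒ r9c8=9.
Step 8. [r8c5∈{5,6,8}] across row 8, 8 lands solely at r8c5 ⇒ r8c5=8.
Step 9. [r5c9∈{6,7}] r5c9 is the only open cell in col 9 admitting 7, so r5c9=7.
Step 10. [r5c5∈{6}] nothing but 6 survives at r5c5, so r5c5=6.
Step 11. [r9c9∈{2,5,6,8}] in row 9, 6 fits only at r9c9 ⇒ r9c9=6.
Step 12. [r9c6∈{2,7}] 7 has one home in col 6: r9c6 ⇒ r9c6=7.
Step 13. [r9c7∈{2,5,8}] r9c7 is the only open cell in row 9 admitting 2. So r9c7=2.
Step 14. [r6c7∈{5}] r6c7's peers cover all but 5. So r6c7=5.
Step 15. [r3c7∈{3}] r3c7's peers cover all but 3, so r3c7=3.
Step 16. [r8c8∈{3,5}] r8c8 is the only open cell in col 8 admitting 5. So r8c8=5.
Step 17. [r6c4∈{2,7}] row 6 places 2 nowhere but r6c4, so r6c4=2.
Step 18. [r7c1∈{4,8}] r7c1 is the only open cell in row 7 admitting 4 ⇒ r7c1=4.
Step 19. [r2c7∈{8}] only 8 remains possible at r2c7. So r2c7=8.
Step 20. [r7c8∈{3}] r7c8 has the single candidate 3 ⇒ r7c8=3.
Step 21. [r9c2∈{1}] r9c2 is down to just 1, so r9c2=1.
Step 22. [r9c5∈{5}] r9c5 is down to just 5 ⇒ r9c5=5.
Step 23. [r6c5∈{7}] r6c5 is down to just 7, so r6c5=7.
Step 24. [r5c2∈{3}] r5c2 has the single candidate 3 ⇒ r5c2=3.
Step 25. [r2c1∈{3}] r2c1 is down to just 3, so r2c1=3.
Step 26. [r7c9∈{8}] nothing but 8 survives at r7c9 ⇒ r7c9=8.
Step 27. [r8c4∈{6}] nothing but 6 survives at r8c4 ⇒ r8c4=6.
Step 28. [r1c3∈{7}] r1c3 has the single candidate 7, so r1c3=7.
Step 29. [r4c3∈{8}] r4c3 is down to just 8. So r4c3=8.
Step 30. [r3c1∈{2}] r3c1 has the single candidate 2, so r3c1=2.
Step 31. [r4c4∈{5}] r4c4 has the single candidate 5, so r4c4=5.
Step 32. [r4c9∈{2}] r4c9's peers cover all but 2. So r4c9=2.
Step 33. [r6c1∈{6}] r6c1's peers cover all but 6, so r6c1=6.
Step 34. [r1c1∈{1}] r1c1's peers cover all but 1, so r1c1=1.
Step 35. [r5c7∈{9}] r5c7's peers cover all but 9, so r5c7=9.
Step 36. [r2c9∈{5}] r2c9 is down to just 5. So r2c9=5.
Step 37. [r3c2∈{5}] r3c2 is down to just 5. So r3c2=5.
Step 38. [r7c6∈{2}] nothing but 2 survives at r7c6, so r7c6=2.
Step 39. [r3c4∈{7}] nothing but 7 survives at r3c4 ⇒ r3c4=7.
Step 40. [r9c1∈{8}] r9c1 has the single candidate 8, so r9c1=8.
Step 41. [r4c8∈{6}] r4c8 is down to just 6 ⇒ r4c8=6.
Step 42. [r4c7∈{4}] r4c7 is down to just 4. So r4c7=4.
Step 43. [r8c6∈{3}] nothing but 3 survives at r8c6 ⇒ r8c6=3.
Step 44. [r2c3∈{4}] r2c3 is down to just 4, so r2c3=4.

Answer: 1 8 7 3 4 5 6 2 9 / 3 9 4 1 2 6 8 7 5 / 2 5 6 7 9 8 3 4 1 / 9 7 8 5 3 1 4 6 2 / 5 3 2 8 6 4 9 1 7 / 6 4 1 2 7 9 5 8 3 / 4 6 5 9 1 2 7 3 8 / 7 2 9 6 8 3 1 5 4 / 8 1 3 4 5 7 2 9 6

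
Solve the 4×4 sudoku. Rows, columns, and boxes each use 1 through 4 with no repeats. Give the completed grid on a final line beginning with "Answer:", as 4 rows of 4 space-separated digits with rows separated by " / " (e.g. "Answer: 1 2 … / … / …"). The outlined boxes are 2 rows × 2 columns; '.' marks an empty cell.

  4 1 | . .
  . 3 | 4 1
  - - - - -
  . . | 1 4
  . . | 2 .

Step 1. [r3c1∈{2,3}] r3c1 is the only open cell in row 3 admitting 3, so r3c1=3.
Step 2. [r1c4∈{2,3}] in row 1, 2 fits only at r1c4, so r1c4=2.
Step 3. [r4c4∈{3}] nothing but 3 survives at r4c4, so r4c4=3.
Step 4. [r4c1∈{1}] r4c1's peers cover all but 1. So r4c1=1.
Step 5. [r2c1∈{2}] nothing but 2 survives at r2c1, so r2c1=2.
Step 6. [r4c2∈{4}] r4c2 has the single candidate 4. So r4c2=4.
Step 7. [r1c3∈{3}] r1c3's peers cover all but 3, so r1c3=3.
Step 8. [r3c2∈{2}] r3c2 is down to just 2. So r3c2=2.

Answer: 4 1 3 2 / 2 3 4 1 / 3 2 1 4 / 1 4 2 3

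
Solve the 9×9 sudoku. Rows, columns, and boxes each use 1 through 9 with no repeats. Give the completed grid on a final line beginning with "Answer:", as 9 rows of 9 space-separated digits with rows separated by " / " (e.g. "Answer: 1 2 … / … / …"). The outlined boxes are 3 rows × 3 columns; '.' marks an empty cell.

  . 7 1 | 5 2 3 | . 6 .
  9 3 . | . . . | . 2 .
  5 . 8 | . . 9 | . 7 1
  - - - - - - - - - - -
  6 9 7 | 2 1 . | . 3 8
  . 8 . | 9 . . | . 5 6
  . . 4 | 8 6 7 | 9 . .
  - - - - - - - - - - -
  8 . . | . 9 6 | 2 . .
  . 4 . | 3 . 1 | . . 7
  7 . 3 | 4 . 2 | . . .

Step 1. [r6c8∈{1}] nothing but 1 survives at r6c8, so r6c8=1.
Step 2. [r4c7∈{4}] r4c7 has the single candidate 4. So r4c7=4.
Step 3. [r5c3∈{2}] nothing but 2 survives at r5c3. So r5c3=2.
Step 4. [r9c7∈{1,5,6,8}] in col 7, 1 fits only at r9c7 ⇒ r9c7=1.
Step 5. [r7c3∈{5}] r7c3 is down to just 5. So r7c3=5.
Step 6. [r2c5∈{4,7,8}] r2c5 is the only open cell in col 5 admitting 7. So r2c5=7.
Step 7. [r2c3∈{6}] only 6 remains possible at r2c3, so r2c3=6.
Step 8. [r1c7∈{8}] r1c7 has the single candidate 8. So r1c7=8.
Step 9. [r1c9∈{4,9}] r1c9 is the only open cell in row 1 admitting 9. So r1c9=9.
Step 10. [r9c9∈{5}] r9c9's peers cover all but 5. So r9c9=5.
Step 11. [r9c8∈{8,9}] r9c8 is the only open cell in row 9 admitting 9 ⇒ r9c8=9.
Step 12. [r3c5∈{4}] r3c5 is down to just 4, so r3c5=4.
Step 13. [r8c8∈{8}] nothing but 8 survives at r8c8, so r8c8=8.
Step 14. [r5c5∈{3}] nothing but 3 survives at r5c5, so r5c5=3.
Step 15. [r7c9∈{3,4}] in row 7, 3 fits only at r7c9 ⇒ r7c9=3.
Step 16. [r3c2∈{2}] r3c2's peers cover all but 2, so r3c2=2.
Step 17. [r2c7∈{5}] nothing but 5 survives at r2c7 ⇒ r2c7=5.
Step 18. [r6c1∈{3}] r6c1's peers cover all but 3, so r6c1=3.
Step 19. [r9c2∈{6}] nothing but 6 survives at r9c2 ⇒ r9c2=6.
Step 20. [r4c6∈{5}] r4c6 is down to just 5. So r4c6=5.
Step 21. [r7c4∈{7}] nothing but 7 survives at r7c4, so r7c4=7.
Step 22. [r9c5∈{8}] r9c5's peers cover all but 8. So r9c5=8.
Step 23. [r8c7∈{6}] r8c7 has the single candidate 6, so r8c7=6.
Step 24. [r2c9∈{4}] r2c9 has the single candidate 4. So r2c9=4.
Step 25. [r3c7∈{3}] r3c7's peers cover all but 3 ⇒ r3c7=3.
Step 26. [r8c1∈{2}] r8c1 has the single candidate 2, so r8c1=2.
Step 27. [r2c4∈{1}] r2c4's peers cover all but 1, so r2c4=1.
Step 28. [r6c2∈{5}] nothing but 5 survives at r6c2. So r6c2=5.
Step 29. [r8c3∈{9}] nothing but 9 survives at r8c3 ⇒ r8c3=9.
Step 30. [r5c6∈{4}] r5c6's peers cover all but 4, so r5c6=4.
Step 31. [r2c6∈{8}] r2c6 has the single candidate 8 ⇒ r2c6=8.
Step 32. [r3c4∈{6}] r3c4's peers cover all but 6 ⇒ r3c4=6.
Step 33. [r7c8∈{4}] r7c8 has the single candidate 4 ⇒ r7c8=4.
Step 34. [r5c1∈{1}] nothing but 1 survives at r5c1 ⇒ r5c1=1.
Step 35. [r8c5∈{5}] r8c5 is down to just 5 ⇒ r8c5=5.
Step 36. [r6c9∈{2}] nothing but 2 survives at r6c9, so r6c9=2.
Step 37. [r7c2∈{1}] nothing but 1 survives at r7c2. So r7c2=1.
Step 38. [r1c1∈{4}] r1c1 is down to just 4, so r1c1=4.
Step 39. [r5c7∈{7}] r5c7 has the single candidate 7 ⇒ r5c7=7.

Answer: 4 7 1 5 2 3 8 6 9 / 9 3 6 1 7 8 5 2 4 / 5 2 8 6 4 9 3 7 1 / 6 9 7 2 1 5 4 3 8 / 1 8 2 9 3 4 7 5 6 / 3 5 4 8 6 7 9 1 2 / 8 1 5 7 9 6 2 4 3 / 2 4 9 3 5 1 6 8 7 / 7 6 3 4 8 2 1 9 5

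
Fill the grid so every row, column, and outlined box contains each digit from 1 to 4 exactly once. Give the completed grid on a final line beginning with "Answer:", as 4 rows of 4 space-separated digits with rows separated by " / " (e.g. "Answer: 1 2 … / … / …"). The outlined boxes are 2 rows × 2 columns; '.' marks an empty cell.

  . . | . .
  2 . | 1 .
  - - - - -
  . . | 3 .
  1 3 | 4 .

Step 1. [r2c2∈{4}] nothing but 4 survives at r2c2, so r2c2=4.
Step 2. [r4c4∈{2}] nothing but 2 survives at r4c4, so r4c4=2.
Step 3. [r1c1∈{3}] r1c1's peers cover all but 3. So r1c1=3.
Step 4. [r1c3∈{2}] r1c3 is down to just 2 ⇒ r1c3=2.
Step 5. [r1c2∈{1}] r1c2 is down to just 1, so r1c2=1.
Step 6. [r3c1∈{4}] r3c1's peers cover all but 4 ⇒ r3c1=4.
Step 7. [r3c4∈{1}] r3c4 is down to just 1, so r3c4=1.
Step 8. [r3c2∈{2}] r3c2's peers cover all but 2, so r3c2=2.
Step 9. [r2c4∈{3}] r2c4 is down to just 3, so r2c4=3.
Step 10. [r1c4∈{4}] r1c4's peers cover all but 4. So r1c4=4.

Answer: 3 1 2 4 / 2 4 1 3 / 4 2 3 1 / 1 3 4 2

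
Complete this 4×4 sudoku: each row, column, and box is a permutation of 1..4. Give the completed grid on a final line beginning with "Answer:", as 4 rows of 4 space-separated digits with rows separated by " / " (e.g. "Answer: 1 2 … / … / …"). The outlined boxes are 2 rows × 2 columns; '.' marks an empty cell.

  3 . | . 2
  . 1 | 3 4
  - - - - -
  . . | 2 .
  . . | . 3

Step 1. [r4c3∈{1,4}] col 3 places 4 nowhere but r4c3, so r4c3=4.
Step 2. [r3c1∈{1,4}] r3c1 is the only open cell in col 1 admitting 4, so r3c1=4.
Step 3. [r4c2∈{2}] r4c2's peers cover all but 2. So r4c2=2.
Step 4. [r2c1∈{2}] r2c1's peers cover all but 2 ⇒ r2c1=2.
Step 5. [r3c4∈{1}] nothing but 1 survives at r3c4, so r3c4=1.
Step 6. [r3c2∈{3}] only 3 remains possible at r3c2. So r3c2=3.
Step 7. [r1c3∈{1}] r1c3's peers cover all but 1. So r1c3=1.
Step 8. [r1c2∈{4}] nothing but 4 survives at r1c2 ⇒ r1c2=4.
Step 9. [r4c1∈{1}] r4c1 has the single candidate 1, so r4c1=1.

Answer: 3 4 1 2 / 2 1 3 4 / 4 3 2 1 / 1 2 4 3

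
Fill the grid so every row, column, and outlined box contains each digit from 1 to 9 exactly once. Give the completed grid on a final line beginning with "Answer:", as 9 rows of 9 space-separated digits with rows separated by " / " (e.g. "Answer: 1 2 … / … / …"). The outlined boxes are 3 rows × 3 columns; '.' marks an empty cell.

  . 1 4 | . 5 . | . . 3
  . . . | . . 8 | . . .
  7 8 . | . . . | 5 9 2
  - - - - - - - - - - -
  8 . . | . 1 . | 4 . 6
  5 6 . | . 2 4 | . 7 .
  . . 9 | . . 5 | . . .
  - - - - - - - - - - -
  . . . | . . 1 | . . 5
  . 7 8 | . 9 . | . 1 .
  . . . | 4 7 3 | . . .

Step 1. [r3c6∈{6}] r3c6 is down to just 6. So r3c6=6.
Step 2. [r3c3∈{3}] nothing but 3 survives at r3c3 ⇒ r3c3=3.
Step 3. [r7c7∈{2,3,6,7,8,9}] across row 7, 7 lands solely at r7c7 ⇒ r7c7=7.
Step 4. [r6c4∈{3,6,7,8}] across row 6, 7 lands solely at r6c4 ⇒ r6c4=7.
Step 5. [r8c6∈{2}] only 2 remains possible at r8c6 ⇒ r8c6=2.
Step 6. [r5c3∈{1}] only 1 remains possible at r5c3. So r5c3=1.
Step 7. [r9c1∈{1,2,6,9}] across row 9, 1 lands solely at r9c1, so r9c1=1.
Step 8. [r4c6∈{9}] r4c6 is down to just 9, so r4c6=9.
Step 9. [r4c4∈{3}] r4c4 is down to just 3, so r4c4=3.
Step 10. [r4c2∈{2}] r4c2 has the single candidate 2. So r4c2=2.
Step 11. [r5c7∈{3,8,9}] in row 5, 3 fits only at r5c7 ⇒ r5c7=3.
Step 12. [r8c7∈{6}] r8c7's peers cover all but 6 ⇒ r8c7=6.
Step 13. [r7c8∈{2,3,4,8}] across col 8, 3 lands solely at r7c8, so r7c8=3.
Step 14. [r9c3∈{2,5,6}] r9c3 is the only open cell in row 9 admitting 6 ⇒ r9c3=6.
Step 15. [r9c7∈{2,8,9}] 9 has one home in col 7: r9c7. So r9c7=9.
Step 16. [r2c7∈{1}] nothing but 1 survives at r2c7 ⇒ r2c7=1.
Step 17. [r9c9∈{8}] r9c9's peers cover all but 8, so r9c9=8.
Step 18. [r2c8∈{4,6}] in col 8, 4 fits only at r2c8, so r2c8=4.
Step 19. [r2c1∈{2,6,9}] across row 2, 6 lands solely at r2c1, so r2c1=6.
Step 20. [r8c1∈{3,4}] row 8 places 3 nowhere but r8c1. So r8c1=3.
Step 21. [r7c3∈{2}] r7c3's peers cover all but 2, so r7c3=2.
Step 22. [r5c4∈{8}] r5c4 has the single candidate 8, so r5c4=8.
Step 23. [r2c4∈{2,9}] across row 2, 2 lands solely at r2c4 ⇒ r2c4=2.
Step 24. [r2c2∈{5,9}] in row 2, 9 fits only at r2c2 ⇒ r2c2=9.
Step 25. [r6c7∈{2,8}] r6c7 is the only open cell in col 7 admitting 2 ⇒ r6c7=2.
Step 26. [r6c1∈{4}] only 4 remains possible at r6c1 ⇒ r6c1=4.
Step 27. [r7c4∈{6}] r7c4 is down to just 6 ⇒ r7c4=6.
Step 28. [r1c7∈{8}] only 8 remains possible at r1c7 ⇒ r1c7=8.
Step 29. [r1c4∈{9}] r1c4 has the single candidate 9 ⇒ r1c4=9.
Step 30. [r1c1∈{2}] r1c1 has the single candidate 2 ⇒ r1c1=2.
Step 31. [r2c3∈{5}] r2c3's peers cover all but 5. So r2c3=5.
Step 32. [r9c8∈{2}] r9c8's peers cover all but 2, so r9c8=2.
Step 33. [r6c8∈{8}] r6c8's peers cover all but 8. So r6c8=8.
Step 34. [r3c4∈{1}] nothing but 1 survives at r3c4, so r3c4=1.
Step 35. [r7c2∈{4}] nothing but 4 survives at r7c2 ⇒ r7c2=4.
Step 36. [r5c9∈{9}] nothing but 9 survives at r5c9 ⇒ r5c9=9.
Step 37. [r2c5∈{3}] nothing but 3 survives at r2c5. So r2c5=3.
Step 38. [r7c5∈{8}] only 8 remains possible at r7c5, so r7c5=8.
Step 39. [r8c4∈{5}] r8c4's peers cover all but 5 ⇒ r8c4=5.
Step 40. [r6c2∈{3}] only 3 remains possible at r6c2 ⇒ r6c2=3.
Step 41. [r6c5∈{6}] r6c5's peers cover all but 6, so r6c5=6.
Step 42. [r4c3∈{7}] r4c3 is down to just 7. So r4c3=7.
Step 43. [r1c6∈{7}] nothing but 7 survives at r1c6, so r1c6=7.
Step 44. [r7c1∈{9}] nothing but 9 survives at r7c1, so r7c1=9.
Step 45. [r2c9∈{7}] r2c9 is down to just 7 ⇒ r2c9=7.
Step 46. [r1c8∈{6}] only 6 remains possible at r1c8. So r1c8=6.
Step 47. [r9c2∈{5}] r9c2 has the single candidate 5 ⇒ r9c2=5.
Step 48. [r3c5∈{4}] r3c5's peers cover all but 4 ⇒ r3c5=4.
Step 49. [r4c8∈{5}] r4c8 has the single candidate 5, so r4c8=5.
Step 50. [r8c9∈{4}] r8c9 has the single candidate 4. So r8c9=4.
Step 51. [r6c9∈{1}] r6c9 has the single candidate 1, so r6c9=1.

Answer: 2 1 4 9 5 7 8 6 3 / 6 9 5 2 3 8 1 4 7 / 7 8 3 1 4 6 5 9 2 / 8 2 7 3 1 9 4 5 6 / 5 6 1 8 2 4 3 7 9 / 4 3 9 7 6 5 2 8 1 / 9 4 2 6 8 1 7 3 5 / 3 7 8 5 9 2 6 1 4 / 1 5 6 4 7 3 9 2 8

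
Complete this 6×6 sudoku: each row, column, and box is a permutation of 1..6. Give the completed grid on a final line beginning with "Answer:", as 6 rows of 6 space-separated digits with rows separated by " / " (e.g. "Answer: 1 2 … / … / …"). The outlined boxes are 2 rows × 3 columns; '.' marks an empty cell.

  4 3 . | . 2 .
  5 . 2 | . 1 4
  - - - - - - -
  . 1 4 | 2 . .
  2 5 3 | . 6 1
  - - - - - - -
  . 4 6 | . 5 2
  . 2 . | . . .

Step 1. [r2c4∈{3,6}] in row 2, 3 fits only at r2c4, so r2c4=3.
Step 2. [r1c4∈{5,6}] r1c4 is the only open cell in col 4 admitting 5, so r1c4=5.
Step 3. [r6c4∈{1,4,6}] col 4 places 6 nowhere but r6c4. So r6c4=6.
Step 4. [r6c6∈{3}] r6c6 has the single candidate 3, so r6c6=3.
Step 5. [r6c1∈{1}] r6c1's peers cover all but 1 ⇒ r6c1=1.
Step 6. [r1c6∈{6}] r1c6 has the single candidate 6 ⇒ r1c6=6.
Step 7. [r5c4∈{1}] only 1 remains possible at r5c4, so r5c4=1.
Step 8. [r6c3∈{5}] r6c3 has the single candidate 5. So r6c3=5.
Step 9. [r3c6∈{5}] r3c6's peers cover all but 5. So r3c6=5.
Step 10. [r5c1∈{3}] only 3 remains possible at r5c1. So r5c1=3.
Step 11. [r2c2∈{6}] r2c2's peers cover all but 6, so r2c2=6.
Step 12. [r1c3∈{1}] nothing but 1 survives at r1c3, so r1c3=1.
Step 13. [r4c4∈{4}] r4c4 has the single candidate 4. So r4c4=4.
Step 14. [r3c5∈{3}] r3c5 has the single candidate 3. So r3c5=3.
Step 15. [r6c5∈{4}] r6c5's peers cover all but 4, so r6c5=4.
Step 16. [r3c1∈{6}] nothing but 6 survives at r3c1. So r3c1=6.

Answer: 4 3 1 5 2 6 / 5 6 2 3 1 4 / 6 1 4 2 3 5 / 2 5 3 4 6 1 / 3 4 6 1 5 2 / 1 2 5 6 4 3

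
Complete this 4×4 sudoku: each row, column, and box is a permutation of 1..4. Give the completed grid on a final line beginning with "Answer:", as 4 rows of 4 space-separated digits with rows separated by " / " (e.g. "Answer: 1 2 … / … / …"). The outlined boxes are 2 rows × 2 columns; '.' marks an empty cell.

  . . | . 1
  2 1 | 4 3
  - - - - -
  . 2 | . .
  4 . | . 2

Step 1. [r4c2∈{3}] r4c2 has the single candidate 3, so r4c2=3.
Step 2. [r4c3∈{1}] r4c3 is down to just 1, so r4c3=1.
Step 3. [r3c1∈{1}] r3c1 has the single candidate 1, so r3c1=1.
Step 4. [r1c2∈{4}] only 4 remains possible at r1c2. So r1c2=4.
Step 5. [r1c1∈{3}] only 3 remains possible at r1c1, so r1c1=3.
Step 6. [r3c4∈{4}] r3c4 is down to just 4. So r3c4=4.
Step 7. [r1c3∈{2}] only 2 remains possible at r1c3. So r1c3=2.
Step 8. [r3c3∈{3}] r3c3 has the single candidate 3. So r3c3=3.

Answer: 3 4 2 1 / 2 1 4 3 / 1 2 3 4 / 4 3 1 2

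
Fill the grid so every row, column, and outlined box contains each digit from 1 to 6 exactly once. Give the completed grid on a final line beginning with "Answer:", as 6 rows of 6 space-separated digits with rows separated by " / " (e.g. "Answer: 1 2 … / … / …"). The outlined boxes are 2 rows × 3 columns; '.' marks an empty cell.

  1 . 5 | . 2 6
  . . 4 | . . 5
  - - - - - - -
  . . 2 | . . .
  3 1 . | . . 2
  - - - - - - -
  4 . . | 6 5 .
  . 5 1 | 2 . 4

Step 1. [r4c3∈{6}] r4c3 is down to just 6. So r4c3=6.
Step 2. [r2c2∈{2,3,6}] col 2 places 6 nowhere but r2c2, so r2c2=6.
Step 3. [r4c5∈{4}] r4c5's peers cover all but 4. So r4c5=4.
Step 4. [r6c5∈{3}] r6c5 is down to just 3. So r6c5=3.
Step 5. [r2c4∈{1,3}] row 2 places 3 nowhere but r2c4. So r2c4=3.
Step 6. [r3c4∈{1,5}] r3c4 is the only open cell in col 4 admitting 1 ⇒ r3c4=1.
Step 7. [r5c3∈{3}] r5c3's peers cover all but 3 ⇒ r5c3=3.
Step 8. [r2c1∈{2}] r2c1's peers cover all but 2. So r2c1=2.
Step 9. [r1c2∈{3}] r1c2 is down to just 3. So r1c2=3.
Step 10. [r4c4∈{5}] r4c4 is down to just 5 ⇒ r4c4=5.
Step 11. [r3c5∈{6}] r3c5 is down to just 6 ⇒ r3c5=6.
Step 12. [r1c4∈{4}] only 4 remains possible at r1c4. So r1c4=4.
Step 13. [r3c1∈{5}] nothing but 5 survives at r3c1 ⇒ r3c1=5.
Step 14. [r2c5∈{1}] nothing but 1 survives at r2c5. So r2c5=1.
Step 15. [r6c1∈{6}] only 6 remains possible at r6c1. So r6c1=6.
Step 16. [r3c2∈{4}] only 4 remains possible at r3c2. So r3c2=4.
Step 17. [r3c6∈{3}] only 3 remains possible at r3c6, so r3c6=3.
Step 18. [r5c6∈{1}] r5c6 is down to just 1. So r5c6=1.
Step 19. [r5c2∈{2}] nothing but 2 survives at r5c2. So r5c2=2.

Answer: 1 3 5 4 2 6 / 2 6 4 3 1 5 / 5 4 2 1 6 3 / 3 1 6 5 4 2 / 4 2 3 6 5 1 / 6 5 1 2 3 4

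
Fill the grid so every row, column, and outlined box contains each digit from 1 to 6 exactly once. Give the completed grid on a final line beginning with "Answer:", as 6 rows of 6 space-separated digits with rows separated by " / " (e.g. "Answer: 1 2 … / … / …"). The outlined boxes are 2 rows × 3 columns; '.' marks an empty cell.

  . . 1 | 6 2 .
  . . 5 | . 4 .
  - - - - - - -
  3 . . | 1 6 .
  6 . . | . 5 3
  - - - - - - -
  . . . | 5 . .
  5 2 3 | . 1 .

Step 1. [r6c4∈{4}] r6c4's peers cover all but 4. So r6c4=4.
Step 2. [r3c6∈{2,4}] r3c6 is the only open cell in col 6 admitting 4, so r3c6=4.
Step 3. [r5c3∈{4,6}] r5c3 is the only open cell in col 3 admitting 6. So r5c3=6.
Step 4. [r4c3∈{2,4}] r4c3 is the only open cell in col 3 admitting 4, so r4c3=4.
Step 5. [r1c1∈{4}] r1c1's peers cover all but 4 ⇒ r1c1=4.
Step 6. [r5c1∈{1}] r5c1 has the single candidate 1. So r5c1=1.
Step 7. [r2c4∈{3}] r2c4 is down to just 3. So r2c4=3.
Step 8. [r1c6∈{5}] r1c6 has the single candidate 5. So r1c6=5.
Step 9. [r2c6∈{1}] r2c6's peers cover all but 1, so r2c6=1.
Step 10. [r1c2∈{3}] nothing but 3 survives at r1c2. So r1c2=3.
Step 11. [r5c6∈{2}] r5c6 is down to just 2 ⇒ r5c6=2.
Step 12. [r2c2∈{6}] only 6 remains possible at r2c2 ⇒ r2c2=6.
Step 13. [r3c3∈{2}] r3c3 has the single candidate 2. So r3c3=2.
Step 14. [r4c2∈{1}] r4c2 has the single candidate 1, so r4c2=1.
Step 15. [r5c2∈{4}] r5c2 is down to just 4 ⇒ r5c2=4.
Step 16. [r5c5∈{3}] nothing but 3 survives at r5c5 ⇒ r5c5=3.
Step 17. [r4c4∈{2}] r4c4 is down to just 2, so r4c4=2.
Step 18. [r6c6∈{6}] r6c6 is down to just 6, so r6c6=6.
Step 19. [r3c2∈{5}] r3c2 has the single candidate 5. So r3c2=5.
Step 20. [r2c1∈{2}] r2c1's peers cover all but 2. So r2c1=2.

Answer: 4 3 1 6 2 5 / 2 6 5 3 4 1 / 3 5 2 1 6 4 / 6 1 4 2 5 3 / 1 4 6 5 3 2 / 5 2 3 4 1 6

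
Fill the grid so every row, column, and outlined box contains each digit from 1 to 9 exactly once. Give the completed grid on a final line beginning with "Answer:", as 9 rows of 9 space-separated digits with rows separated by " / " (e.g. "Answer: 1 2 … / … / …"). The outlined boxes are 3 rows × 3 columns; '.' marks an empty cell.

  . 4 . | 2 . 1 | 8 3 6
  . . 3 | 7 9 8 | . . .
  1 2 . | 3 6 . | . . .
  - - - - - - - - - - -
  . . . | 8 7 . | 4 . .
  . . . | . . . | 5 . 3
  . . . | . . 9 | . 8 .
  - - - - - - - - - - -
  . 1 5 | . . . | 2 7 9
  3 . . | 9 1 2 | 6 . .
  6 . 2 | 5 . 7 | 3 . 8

Step 1. [r9c5∈{4}] r9c5 has the single candidate 4, so r9c5=4.
Step 2. [r2c1∈{5}] r2c1 is down to just 5. So r2c1=5.
Step 3. [r7c1∈{4,8}] 4 has one home in row 7: r7c1, so r7c1=4.
Step 4. [r5c1∈{2,7,8,9}] across col 1, 8 lands solely at r5c1 ⇒ r5c1=8.
Step 5. [r3c6∈{4,5}] across box 2, 4 lands solely at r3c6. So r3c6=4.
Step 6. [r5c6∈{6}] only 6 remains possible at r5c6. So r5c6=6.
Step 7. [r4c8∈{1,2,6,9}] 6 has one home in col 8: r4c8, so r4c8=6.
Step 8. [r5c8∈{1,2,9}] in box 6, 9 fits only at r5c8, so r5c8=9.
Step 9. [r5c2∈{7}] only 7 remains possible at r5c2 ⇒ r5c2=7.
Step 10. [r2c8∈{1,2,4}] r2c8 is the only open cell in col 8 admitting 2, so r2c8=2.
Step 11. [r3c3∈{7,8,9}] across row 3, 8 lands solely at r3c3 ⇒ r3c3=8.
Step 12. [r4c6∈{3,5}] r4c6 is the only open cell in col 6 admitting 5 ⇒ r4c6=5.
Step 13. [r6c1∈{2}] nothing but 2 survives at r6c1. So r6c1=2.
Step 14. [r4c1∈{9}] r4c1 is down to just 9, so r4c1=9.
Step 15. [r6c3∈{1,4,6}] 6 has one home in col 3: r6c3. So r6c3=6.
Step 16. [r6c4∈{1,4}] row 6 places 4 nowhere but r6c4, so r6c4=4.
Step 17. [r3c8∈{5}] r3c8 has the single candidate 5, so r3c8=5.
Step 18. [r3c9∈{7}] only 7 remains possible at r3c9 ⇒ r3c9=7.
Step 19. [r6c9∈{1}] nothing but 1 survives at r6c9. So r6c9=1.
Step 20. [r6c5∈{3}] r6c5 is down to just 3 ⇒ r6c5=3.
Step 21. [r1c1∈{7}] nothing but 7 survives at r1c1, so r1c1=7.
Step 22. [r4c3∈{1}] r4c3's peers cover all but 1, so r4c3=1.
Step 23. [r2c9∈{4}] nothing but 4 survives at r2c9, so r2c9=4.
Step 24. [r3c7∈{9}] only 9 remains possible at r3c7. So r3c7=9.
Step 25. [r9c2∈{9}] r9c2's peers cover all but 9 ⇒ r9c2=9.
Step 26. [r7c6∈{3}] nothing but 3 survives at r7c6. So r7c6=3.
Step 27. [r2c2∈{6}] r2c2 is down to just 6 ⇒ r2c2=6.
Step 28. [r8c3∈{7}] r8c3 is down to just 7. So r8c3=7.
Step 29. [r8c9∈{5}] r8c9's peers cover all but 5 ⇒ r8c9=5.
Step 30. [r5c3∈{4}] r5c3 has the single candidate 4, so r5c3=4.
Step 31. [r6c7∈{7}] only 7 remains possible at r6c7. So r6c7=7.
Step 32. [r8c8∈{4}] r8c8 has the single candidate 4, so r8c8=4.
Step 33. [r4c9∈{2}] r4c9's peers cover all but 2, so r4c9=2.
Step 34. [r8c2∈{8}] r8c2's peers cover all but 8, so r8c2=8.
Step 35. [r7c5∈{8}] only 8 remains possible at r7c5, so r7c5=8.
Step 36. [r4c2∈{3}] only 3 remains possible at r4c2, so r4c2=3.
Step 37. [r6c2∈{5}] r6c2's peers cover all but 5 ⇒ r6c2=5.
Step 38. [r9c8∈{1}] only 1 remains possible at r9c8. So r9c8=1.
Step 39. [r1c5∈{5}] r1c5's peers cover all but 5 ⇒ r1c5=5.
Step 40. [r5c5∈{2}] nothing but 2 survives at r5c5 ⇒ r5c5=2.
Step 41. [r1c3∈{9}] r1c3 has the single candidate 9. So r1c3=9.
Step 42. [r2c7∈{1}] r2c7 has the single candidate 1. So r2c7=1.
Step 43. [r5c4∈{1}] nothing but 1 survives at r5c4, so r5c4=1.
Step 44. [r7c4∈{6}] r7c4's peers cover all but 6 ⇒ r7c4=6.

Answer: 7 4 9 2 5 1 8 3 6 / 5 6 3 7 9 8 1 2 4 / 1 2 8 3 6 4 9 5 7 / 9 3 1 8 7 5 4 6 2 / 8 7 4 1 2 6 5 9 3 / 2 5 6 4 3 9 7 8 1 / 4 1 5 6 8 3 2 7 9 / 3 8 7 9 1 2 6 4 5 / 6 9 2 5 4 7 3 1 8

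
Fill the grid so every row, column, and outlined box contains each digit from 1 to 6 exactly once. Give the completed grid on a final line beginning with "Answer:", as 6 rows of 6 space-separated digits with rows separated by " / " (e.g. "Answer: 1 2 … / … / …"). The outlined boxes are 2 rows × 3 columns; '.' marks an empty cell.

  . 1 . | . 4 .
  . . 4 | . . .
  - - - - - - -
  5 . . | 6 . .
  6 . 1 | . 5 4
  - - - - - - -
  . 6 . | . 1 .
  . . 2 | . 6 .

Step 1. [r3c3∈{3}] r3c3 has the single candidate 3, so r3c3=3.
Step 2. [r2c5∈{2,3}] r2c5 is the only open cell in col 5 admitting 3, so r2c5=3.
Step 3. [r6c2∈{3,4,5}] col 2 places 3 nowhere but r6c2 ⇒ r6c2=3.
Step 4. [r6c6∈{5}] r6c6's peers cover all but 5. So r6c6=5.
Step 5. [r2c1∈{2}] r2c1's peers cover all but 2 ⇒ r2c1=2.
Step 6. [r3c5∈{2}] only 2 remains possible at r3c5, so r3c5=2.
Step 7. [r5c6∈{2,3}] col 6 places 3 nowhere but r5c6, so r5c6=3.
Step 8. [r2c2∈{5}] r2c2's peers cover all but 5 ⇒ r2c2=5.
Step 9. [r5c4∈{2,4}] row 5 places 2 nowhere but r5c4. So r5c4=2.
Step 10. [r2c6∈{1,6}] across row 2, 6 lands solely at r2c6, so r2c6=6.
Step 11. [r5c1∈{4}] nothing but 4 survives at r5c1, so r5c1=4.
Step 12. [r5c3∈{5}] only 5 remains possible at r5c3. So r5c3=5.
Step 13. [r3c6∈{1}] r3c6 is down to just 1, so r3c6=1.
Step 14. [r4c2∈{2}] r4c2 has the single candidate 2, so r4c2=2.
Step 15. [r3c2∈{4}] only 4 remains possible at r3c2 ⇒ r3c2=4.
Step 16. [r1c6∈{2}] nothing but 2 survives at r1c6, so r1c6=2.
Step 17. [r1c1∈{3}] r1c1's peers cover all but 3. So r1c1=3.
Step 18. [r1c3∈{6}] r1c3's peers cover all but 6 ⇒ r1c3=6.
Step 19. [r1c4∈{5}] r1c4 has the single candidate 5, so r1c4=5.
Step 20. [r2c4∈{1}] r2c4 is down to just 1 ⇒ r2c4=1.
Step 21. [r6c1∈{1}] nothing but 1 survives at r6c1 ⇒ r6c1=1.
Step 22. [r4c4∈{3}] r4c4 is down to just 3 ⇒ r4c4=3.
Step 23. [r6c4∈{4}] r6c4 has the single candidate 4. So r6c4=4.

Answer: 3 1 6 5 4 2 / 2 5 4 1 3 6 / 5 4 3 6 2 1 / 6 2 1 3 5 4 / 4 6 5 2 1 3 / 1 3 2 4 6 5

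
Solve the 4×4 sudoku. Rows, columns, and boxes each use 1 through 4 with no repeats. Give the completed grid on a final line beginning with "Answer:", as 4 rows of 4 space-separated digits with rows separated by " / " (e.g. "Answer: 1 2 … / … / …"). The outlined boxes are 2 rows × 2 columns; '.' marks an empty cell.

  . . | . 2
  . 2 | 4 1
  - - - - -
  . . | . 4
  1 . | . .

Step 1. [r1c3∈{3}] nothing but 3 survives at r1c3. So r1c3=3.
Step 2. [r3c2∈{3}] r3c2 is down to just 3. So r3c2=3.
Step 3. [r4c2∈{4}] r4c2 is down to just 4, so r4c2=4.
Step 4. [r3c3∈{1,2}] r3c3 is the only open cell in row 3 admitting 1, so r3c3=1.
Step 5. [r4c3∈{2}] nothing but 2 survives at r4c3. So r4c3=2.
Step 6. [r1c2∈{1}] r1c2 is down to just 1. So r1c2=1.
Step 7. [r4c4∈{3}] nothing but 3 survives at r4c4 ⇒ r4c4=3.
Step 8. [r2c1∈{3}] nothing but 3 survives at r2c1, so r2c1=3.
Step 9. [r1c1∈{4}] r1c1 has the single candidate 4, so r1c1=4.
Step 10. [r3c1∈{2}] nothing but 2 survives at r3c1, so r3c1=2.

Answer: 4 1 3 2 / 3 2 4 1 / 2 3 1 4 / 1 4 2 3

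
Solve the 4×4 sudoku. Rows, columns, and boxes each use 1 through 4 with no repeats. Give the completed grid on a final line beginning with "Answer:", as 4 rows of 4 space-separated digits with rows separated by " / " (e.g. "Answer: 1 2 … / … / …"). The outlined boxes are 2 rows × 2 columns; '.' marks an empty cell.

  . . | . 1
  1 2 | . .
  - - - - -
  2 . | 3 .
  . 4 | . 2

Step 1. [r2c3∈{4}] r2c3 is down to just 4. So r2c3=4.
Step 2. [r4c1∈{3}] r4c1's peers cover all but 3. So r4c1=3.
Step 3. [r1c1∈{4}] only 4 remains possible at r1c1. So r1c1=4.
Step 4. [r4c3∈{1}] nothing but 1 survives at r4c3, so r4c3=1.
Step 5. [r2c4∈{3}] r2c4 has the single candidate 3, so r2c4=3.
Step 6. [r1c3∈{2}] r1c3 is down to just 2. So r1c3=2.
Step 7. [r3c4∈{4}] only 4 remains possible at r3c4, so r3c4=4.
Step 8. [r1c2∈{3}] r1c2 has the single candidate 3. So r1c2=3.
Step 9. [r3c2∈{1}] r3c2 has the single candidate 1 ⇒ r3c2=1.

Answer: 4 3 2 1 / 1 2 4 3 / 2 1 3 4 / 3 4 1 2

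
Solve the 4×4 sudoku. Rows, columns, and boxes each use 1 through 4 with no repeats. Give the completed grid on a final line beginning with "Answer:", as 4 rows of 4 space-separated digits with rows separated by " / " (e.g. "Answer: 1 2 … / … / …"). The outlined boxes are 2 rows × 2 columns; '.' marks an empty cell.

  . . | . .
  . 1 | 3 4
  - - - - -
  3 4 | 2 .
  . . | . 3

Step 1. [r2c1∈{2}] r2c1 is down to just 2, so r2c1=2.
Step 2. [r1c3∈{1}] r1c3 has the single candidate 1, so r1c3=1.
Step 3. [r1c1∈{4}] r1c1 has the single candidate 4, so r1c1=4.
Step 4. [r1c4∈{2}] nothing but 2 survives at r1c4. So r1c4=2.
Step 5. [r4c2∈{2}] r4c2 is down to just 2. So r4c2=2.
Step 6. [r4c1∈{1}] nothing but 1 survives at r4c1. So r4c1=1.
Step 7. [r3c4∈{1}] r3c4's peers cover all but 1, so r3c4=1.
Step 8. [r4c3∈{4}] nothing but 4 survives at r4c3. So r4c3=4.
Step 9. [r1c2∈{3}] nothing but 3 survives at r1c2. So r1c2=3.

Answer: 4 3 1 2 / 2 1 3 4 / 3 4 2 1 / 1 2 4 3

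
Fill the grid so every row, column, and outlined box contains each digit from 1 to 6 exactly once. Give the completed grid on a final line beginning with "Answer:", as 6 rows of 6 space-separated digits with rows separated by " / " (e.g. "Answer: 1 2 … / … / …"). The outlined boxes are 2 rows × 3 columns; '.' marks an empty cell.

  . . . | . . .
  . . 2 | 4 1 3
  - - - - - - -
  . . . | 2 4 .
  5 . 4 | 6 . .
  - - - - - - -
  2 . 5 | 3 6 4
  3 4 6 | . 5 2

Step 1. [r2c1∈{6}] r2c1's peers cover all but 6. So r2c1=6.
Step 2. [r3c1∈{1}] only 1 remains possible at r3c1, so r3c1=1.
Step 3. [r3c3∈{3}] r3c3 has the single candidate 3, so r3c3=3.
Step 4. [r1c2∈{1,3,5}] in row 1, 3 fits only at r1c2. So r1c2=3.
Step 5. [r1c6∈{5,6}] row 1 places 6 nowhere but r1c6, so r1c6=6.
Step 6. [r1c3∈{1}] r1c3's peers cover all but 1 ⇒ r1c3=1.
Step 7. [r4c2∈{2}] only 2 remains possible at r4c2 ⇒ r4c2=2.
Step 8. [r1c4∈{5}] r1c4 is down to just 5. So r1c4=5.
Step 9. [r3c2∈{6}] only 6 remains possible at r3c2. So r3c2=6.
Step 10. [r5c2∈{1}] only 1 remains possible at r5c2 ⇒ r5c2=1.
Step 11. [r4c5∈{3}] nothing but 3 survives at r4c5 ⇒ r4c5=3.
Step 12. [r1c5∈{2}] r1c5 is down to just 2. So r1c5=2.
Step 13. [r2c2∈{5}] only 5 remains possible at r2c2, so r2c2=5.
Step 14. [r3c6∈{5}] r3c6's peers cover all but 5 ⇒ r3c6=5.
Step 15. [r4c6∈{1}] r4c6's peers cover all but 1 ⇒ r4c6=1.
Step 16. [r1c1∈{4}] r1c1's peers cover all but 4, so r1c1=4.
Step 17. [r6c4∈{1}] r6c4 has the single candidate 1, so r6c4=1.

Answer: 4 3 1 5 2 6 / 6 5 2 4 1 3 / 1 6 3 2 4 5 / 5 2 4 6 3 1 / 2 1 5 3 6 4 / 3 4 6 1 5 2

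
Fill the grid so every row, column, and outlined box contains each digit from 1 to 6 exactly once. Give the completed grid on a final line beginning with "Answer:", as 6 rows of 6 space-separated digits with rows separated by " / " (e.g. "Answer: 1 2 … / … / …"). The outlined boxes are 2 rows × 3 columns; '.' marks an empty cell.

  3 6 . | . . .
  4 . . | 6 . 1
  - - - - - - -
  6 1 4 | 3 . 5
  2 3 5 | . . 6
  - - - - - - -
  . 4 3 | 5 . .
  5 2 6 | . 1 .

Step 1. [r1c4∈{2,4}] across col 4, 2 lands solely at r1c4. So r1c4=2.
Step 2. [r1c6∈{4}] r1c6 has the single candidate 4, so r1c6=4.
Step 3. [r1c5∈{5}] r1c5 has the single candidate 5 ⇒ r1c5=5.
Step 4. [r3c5∈{2}] r3c5 has the single candidate 2, so r3c5=2.
Step 5. [r4c5∈{4}] nothing but 4 survives at r4c5 ⇒ r4c5=4.
Step 6. [r2c5∈{3}] r2c5 has the single candidate 3, so r2c5=3.
Step 7. [r5c1∈{1}] r5c1 has the single candidate 1, so r5c1=1.
Step 8. [r6c6∈{3}] nothing but 3 survives at r6c6. So r6c6=3.
Step 9. [r5c6∈{2}] nothing but 2 survives at r5c6. So r5c6=2.
Step 10. [r1c3∈{1}] r1c3 is down to just 1, so r1c3=1.
Step 11. [r4c4∈{1}] only 1 remains possible at r4c4 ⇒ r4c4=1.
Step 12. [r5c5∈{6}] r5c5 is down to just 6, so r5c5=6.
Step 13. [r2c3∈{2}] r2c3 is down to just 2. So r2c3=2.
Step 14. [r6c4∈{4}] r6c4's peers cover all but 4 ⇒ r6c4=4.
Step 15. [r2c2∈{5}] nothing but 5 survives at r2c2, so r2c2=5.

Answer: 3 6 1 2 5 4 / 4 5 2 6 3 1 / 6 1 4 3 2 5 / 2 3 5 1 4 6 / 1 4 3 5 6 2 / 5 2 6 4 1 3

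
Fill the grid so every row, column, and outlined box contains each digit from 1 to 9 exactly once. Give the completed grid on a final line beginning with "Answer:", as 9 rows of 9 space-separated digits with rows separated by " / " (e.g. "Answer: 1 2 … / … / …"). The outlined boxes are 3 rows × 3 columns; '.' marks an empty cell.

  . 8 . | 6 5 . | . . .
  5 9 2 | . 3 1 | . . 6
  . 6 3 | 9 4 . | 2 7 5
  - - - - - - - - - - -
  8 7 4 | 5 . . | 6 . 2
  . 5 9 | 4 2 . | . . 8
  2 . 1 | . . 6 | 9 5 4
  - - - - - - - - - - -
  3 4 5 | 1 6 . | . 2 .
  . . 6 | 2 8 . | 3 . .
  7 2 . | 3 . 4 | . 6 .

Step 1. [r8c8∈{1,4,9}] in row 8, 4 fits only at r8c8, so r8c8=4.
Step 2. [r9c5∈{9}] r9c5 has the single candidate 9. So r9c5=9.
Step 3. [r7c6∈{7}] r7c6 has the single candidate 7 ⇒ r7c6=7.
Step 4. [r9c9∈{1}] r9c9 is down to just 1, so r9c9=1.
Step 5. [r1c8∈{1,3,9}] across col 8, 9 lands solely at r1c8. So r1c8=9.
Step 6. [r1c7∈{1,4}] r1c7 is the only open cell in box 3 admitting 1 ⇒ r1c7=1.
Step 7. [r2c4∈{7,8}] r2c4 is the only open cell in row 2 admitting 7, so r2c4=7.
Step 8. [r7c7∈{8}] r7c7's peers cover all but 8, so r7c7=8.
Step 9. [r8c1∈{1,9}] col 1 places 9 nowhere but r8c1 ⇒ r8c1=9.
Step 10. [r5c6∈{3}] nothing but 3 survives at r5c6 ⇒ r5c6=3.
Step 11. [r5c8∈{1}] nothing but 1 survives at r5c8 ⇒ r5c8=1.
Step 12. [r5c7∈{7}] r5c7 has the single candidate 7. So r5c7=7.
Step 13. [r4c8∈{3}] r4c8 is down to just 3 ⇒ r4c8=3.
Step 14. [r1c3∈{7}] r1c3 is down to just 7. So r1c3=7.
Step 15. [r9c7∈{5}] r9c7 has the single candidate 5 ⇒ r9c7=5.
Step 16. [r6c5∈{7}] r6c5 has the single candidate 7. So r6c5=7.
Step 17. [r3c1∈{1}] r3c1 has the single candidate 1, so r3c1=1.
Step 18. [r8c9∈{7}] only 7 remains possible at r8c9. So r8c9=7.
Step 19. [r7c9∈{9}] nothing but 9 survives at r7c9, so r7c9=9.
Step 20. [r9c3∈{8}] r9c3's peers cover all but 8, so r9c3=8.
Step 21. [r4c6∈{9}] r4c6 has the single candidate 9. So r4c6=9.
Step 22. [r1c6∈{2}] nothing but 2 survives at r1c6. So r1c6=2.
Step 23. [r8c2∈{1}] r8c2's peers cover all but 1 ⇒ r8c2=1.
Step 24. [r2c7∈{4}] only 4 remains possible at r2c7. So r2c7=4.
Step 25. [r3c6∈{8}] r3c6 has the single candidate 8. So r3c6=8.
Step 26. [r4c5∈{1}] only 1 remains possible at r4c5, so r4c5=1.
Step 27. [r6c2∈{3}] r6c2 has the single candidate 3. So r6c2=3.
Step 28. [r2c8∈{8}] r2c8 has the single candidate 8 ⇒ r2c8=8.
Step 29. [r8c6∈{5}] r8c6's peers cover all but 5. So r8c6=5.
Step 30. [r1c1∈{4}] r1c1's peers cover all but 4 ⇒ r1c1=4.
Step 31. [r6c4∈{8}] r6c4 has the single candidate 8 ⇒ r6c4=8.
Step 32. [r5c1∈{6}] r5c1 is down to just 6 ⇒ r5c1=6.
Step 33. [r1c9∈{3}] r1c9 is down to just 3, so r1c9=3.

Answer: 4 8 7 6 5 2 1 9 3 / 5 9 2 7 3 1 4 8 6 / 1 6 3 9 4 8 2 7 5 / 8 7 4 5 1 9 6 3 2 / 6 5 9 4 2 3 7 1 8 / 2 3 1 8 7 6 9 5 4 / 3 4 5 1 6 7 8 2 9 / 9 1 6 2 8 5 3 4 7 / 7 2 8 3 9 4 5 6 1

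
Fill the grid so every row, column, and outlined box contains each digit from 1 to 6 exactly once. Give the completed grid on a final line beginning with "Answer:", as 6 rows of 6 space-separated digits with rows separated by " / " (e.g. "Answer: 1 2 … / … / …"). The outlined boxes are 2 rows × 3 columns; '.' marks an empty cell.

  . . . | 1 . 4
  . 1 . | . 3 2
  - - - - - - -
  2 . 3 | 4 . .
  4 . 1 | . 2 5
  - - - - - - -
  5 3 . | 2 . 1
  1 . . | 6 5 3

Step 1. [r1c5∈{6}] r1c5 is down to just 6, so r1c5=6.
Step 2. [r2c3∈{4,5,6}] row 2 places 4 nowhere but r2c3, so r2c3=4.
Step 3. [r3c2∈{5,6}] in row 3, 5 fits only at r3c2 ⇒ r3c2=5.
Step 4. [r6c3∈{2}] r6c3 has the single candidate 2. So r6c3=2.
Step 5. [r5c3∈{6}] r5c3 is down to just 6, so r5c3=6.
Step 6. [r4c2∈{6}] nothing but 6 survives at r4c2, so r4c2=6.
Step 7. [r3c6∈{6}] nothing but 6 survives at r3c6, so r3c6=6.
Step 8. [r4c4∈{3}] r4c4 has the single candidate 3, so r4c4=3.
Step 9. [r3c5∈{1}] r3c5 is down to just 1, so r3c5=1.
Step 10. [r1c3∈{5}] r1c3's peers cover all but 5, so r1c3=5.
Step 11. [r5c5∈{4}] only 4 remains possible at r5c5. So r5c5=4.
Step 12. [r6c2∈{4}] r6c2 is down to just 4 ⇒ r6c2=4.
Step 13. [r2c1∈{6}] r2c1's peers cover all but 6. So r2c1=6.
Step 14. [r1c2∈{2}] nothing but 2 survives at r1c2, so r1c2=2.
Step 15. [r1c1∈{3}] only 3 remains possible at r1c1. So r1c1=3.
Step 16. [r2c4∈{5}] r2c4 has the single candidate 5, so r2c4=5.

Answer: 3 2 5 1 6 4 / 6 1 4 5 3 2 / 2 5 3 4 1 6 / 4 6 1 3 2 5 / 5 3 6 2 4 1 / 1 4 2 6 5 3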